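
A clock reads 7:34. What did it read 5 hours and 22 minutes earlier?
Starting time: 7:34 = 454 total minutes past 12:00
Subtracting: 5 hours and 22 minutes = 322 minutes
454 - 322 = 132 minutes
= 2 hours and 12 minutes past 12:00 = 2:12

Final answer: 2:12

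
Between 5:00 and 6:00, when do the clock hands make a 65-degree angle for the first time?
At t minutes past 5:00, the hour hand is at 30 x 5 + 0.5t degrees and the minute hand is at 6t degrees.
The smaller angle between them is 65 degrees when |30H - 5.5t| = 65 or |30H - 5.5t| = 295.
With H = 5, solve 30 x 5 - 5.5t = +/- target for each target:
  t = (30 x 5 - 65) / 5.5 = 15.45
  t = (30 x 5 + 65) / 5.5 = 39.09
  t = (30 x 5 - 295) / 5.5 = -26.36 (outside (0, 60))
  t = (30 x 5 + 295) / 5.5 = 80.91 (outside (0, 60))
Valid solutions in (0, 60): {15.45, 39.09} minutes.
The first occurrence is t = 15.45 minutes.
The hands form a 65-degree angle at 15.45 minutes past 5:00.

Final answer: 15.45 minutes past 5:00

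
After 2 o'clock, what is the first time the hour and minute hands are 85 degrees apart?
At t minutes past 2:00, the hour hand is at 30 x 2 + 0.5t degrees and the minute hand is at 6t degrees.
The smaller angle between them is 85 degrees when |30H - 5.5t| = 85 or |30H - 5.5t| = 275.
With H = 2, solve 30 x 2 - 5.5t = +/- target for each target:
  t = (30 x 2 - 85) / 5.5 = -4.55 (outside (0, 60))
  t = (30 x 2 + 85) / 5.5 = 26.36
  t = (30 x 2 - 275) / 5.5 = -39.09 (outside (0, 60))
  t = (30 x 2 + 275) / 5.5 = 60.91 (outside (0, 60))
Valid solutions in (0, 60): {26.36} minutes.
The first occurrence is t = 26.36 minutes.
The hands form a 85-degree angle at 26.36 minutes past 2:00.

Final answer: 26.36 minutes past 2:00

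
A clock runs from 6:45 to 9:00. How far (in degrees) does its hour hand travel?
The hour hand moves 0.5 degrees per minute.
Time elapsed: 9:00 - 6:45 = 135 minutes
Angular displacement: 135 x 0.5 = 67.5 degrees

Final answer: 67.5 degrees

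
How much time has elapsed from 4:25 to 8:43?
From 4:25 to 8:43:
(8 x 60 + 43) - (4 x 60 + 25) = 523 - 265 = 258 minutes
= 4 hours and 18 minutes

Final answer: 4 hours and 18 minutes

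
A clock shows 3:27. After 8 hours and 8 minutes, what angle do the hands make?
First find the time 8 hours and 8 minutes after 3:27.
Total minutes: 3 x 60 + 27 + 8 x 60 + 8 = 695.
695 mod 720 = 695 minutes = 11:35.
Now compute the angle at 11:35:
Hour hand: 11 x 30 + 35 x 0.5 = 347.5 degrees
Minute hand: 35 x 6 = 210 degrees
Difference: |347.5 - 210| = 137.5 degrees
The angle is 137.5 degrees

Final answer: 137.5 degrees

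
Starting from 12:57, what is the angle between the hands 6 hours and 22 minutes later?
First find the time 6 hours and 22 minutes after 12:57.
Total minutes: 12 x 60 + 57 + 6 x 60 + 22 = 1159.
1159 mod 720 = 439 minutes = 7:19.
Now compute the angle at 7:19:
Hour hand: 7 x 30 + 19 x 0.5 = 219.5 degrees
Minute hand: 19 x 6 = 114 degrees
Difference: |219.5 - 114| = 105.5 degrees
The angle is 105.5 degrees

Final answer: 105.5 degrees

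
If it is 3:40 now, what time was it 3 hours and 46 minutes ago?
Starting time: 3:40 = 220 total minutes past 12:00
Subtracting: 3 hours and 46 minutes = 226 minutes
220 - 226 = -6 (negative, add 12 hours = 720) = 714 minutes
= 11 hours and 54 minutes past 12:00 = 11:54

Final answer: 11:54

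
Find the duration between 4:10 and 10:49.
From 4:10 to 10:49:
(10 x 60 + 49) - (4 x 60 + 10) = 649 - 250 = 399 minutes
= 6 hours and 39 minutes

Final answer: 6 hours and 39 minutes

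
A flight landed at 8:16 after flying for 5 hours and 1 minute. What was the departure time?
Starting time: 8:16 = 496 total minutes past 12:00
Subtracting: 5 hours and 1 minute = 301 minutes
496 - 301 = 195 minutes
= 3 hours and 15 minutes past 12:00 = 3:15

Final answer: 3:15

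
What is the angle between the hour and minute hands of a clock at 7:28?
Hour hand position: 7 x 30 + 28 x 0.5 = 224 degrees
Minute hand position: 28 x 6 = 168 degrees
Difference: |224 - 168| = 56 degrees
The angle between the hands is 56 degrees

Final answer: 56 degrees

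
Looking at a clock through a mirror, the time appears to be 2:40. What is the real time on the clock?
Reflection across the vertical (12-6) axis maps a hand at angle A degrees to (360 - A) degrees, which sends a reading of T minutes past 12:00 to (720 - T) minutes past 12:00.
Mirror reads 2:40 = 160 minutes past 12:00.
Actual time: (720 - 160) mod 720 = 560 minutes = 9:20.

Final answer: 9:20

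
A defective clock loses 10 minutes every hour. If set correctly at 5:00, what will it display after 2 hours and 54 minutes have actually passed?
For every 60 true minutes, the faulty clock advances 60 - 10 = 50 minutes.
True elapsed: 2 hours and 54 minutes = 174 minutes.
Faulty clock advances: 174 x 50/60 = 145 minutes (drift: 29 minutes behind).
Shown time: 5:00 + 145 minutes = 7:25.

Final answer: 7:25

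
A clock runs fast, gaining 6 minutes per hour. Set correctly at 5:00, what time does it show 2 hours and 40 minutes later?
For every 60 true minutes, the faulty clock advances 60 + 6 = 66 minutes.
True elapsed: 2 hours and 40 minutes = 160 minutes.
Faulty clock advances: 160 x 66/60 = 176 minutes (drift: 16 minutes ahead).
Shown time: 5:00 + 176 minutes = 7:56.

Final answer: 7:56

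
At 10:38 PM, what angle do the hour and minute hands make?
Hour hand position: 10 x 30 + 38 x 0.5 = 319 degrees
Minute hand position: 38 x 6 = 228 degrees
Difference: |319 - 228| = 91 degrees
The angle between the hands is 91 degrees

Final answer: 91 degrees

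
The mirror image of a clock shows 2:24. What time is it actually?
Reflection across the vertical (12-6) axis maps a hand at angle A degrees to (360 - A) degrees, which sends a reading of T minutes past 12:00 to (720 - T) minutes past 12:00.
Mirror reads 2:24 = 144 minutes past 12:00.
Actual time: (720 - 144) mod 720 = 576 minutes = 9:36.

Final answer: 9:36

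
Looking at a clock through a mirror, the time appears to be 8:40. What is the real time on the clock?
Reflection across the vertical (12-6) axis maps a hand at angle A degrees to (360 - A) degrees, which sends a reading of T minutes past 12:00 to (720 - T) minutes past 12:00.
Mirror reads 8:40 = 520 minutes past 12:00.
Actual time: (720 - 520) mod 720 = 200 minutes = 3:20.

Final answer: 3:20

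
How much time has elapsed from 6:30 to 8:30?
From 6:30 to 8:30:
(8 x 60 + 30) - (6 x 60 + 30) = 510 - 390 = 120 minutes
= 2 hours

Final answer: 2 hours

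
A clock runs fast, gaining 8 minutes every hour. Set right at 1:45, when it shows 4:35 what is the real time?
For every 60 true minutes, the faulty clock advances 68 minutes, so 1 faulty-clock minute corresponds to 60/68 true minutes.
From 1:45 to 4:35 on the faulty dial is 170 minutes.
True elapsed: 170 x 60/68 = 150 minutes = 2 hours and 30 minutes.
True time: 1:45 + 2 hours and 30 minutes = 4:15.

Final answer: 4:15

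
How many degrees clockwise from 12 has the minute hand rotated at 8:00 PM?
The minute hand moves 6 degrees per minute.
At 8:00: 0 x 6 = 0 degrees

Final answer: 0 degrees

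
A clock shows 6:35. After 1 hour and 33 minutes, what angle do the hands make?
First find the time 1 hour and 33 minutes after 6:35.
Total minutes: 6 x 60 + 35 + 1 x 60 + 33 = 488.
488 mod 720 = 488 minutes = 8:08.
Now compute the angle at 8:08:
Hour hand: 8 x 30 + 8 x 0.5 = 244 degrees
Minute hand: 8 x 6 = 48 degrees
Difference: |244 - 48| = 196 degrees
Smaller angle: 360 - 196 = 164 degrees

Final answer: 164 degrees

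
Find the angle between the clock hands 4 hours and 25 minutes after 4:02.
First find the time 4 hours and 25 minutes after 4:02.
Total minutes: 4 x 60 + 2 + 4 x 60 + 25 = 507.
507 mod 720 = 507 minutes = 8:27.
Now compute the angle at 8:27:
Hour hand: 8 x 30 + 27 x 0.5 = 253.5 degrees
Minute hand: 27 x 6 = 162 degrees
Difference: |253.5 - 162| = 91.5 degrees
The angle is 91.5 degrees

Final answer: 91.5 degrees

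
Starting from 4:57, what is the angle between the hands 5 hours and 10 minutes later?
First find the time 5 hours and 10 minutes after 4:57.
Total minutes: 4 x 60 + 57 + 5 x 60 + 10 = 607.
607 mod 720 = 607 minutes = 10:07.
Now compute the angle at 10:07:
Hour hand: 10 x 30 + 7 x 0.5 = 303.5 degrees
Minute hand: 7 x 6 = 42 degrees
Difference: |303.5 - 42| = 261.5 degrees
Smaller angle: 360 - 261.5 = 98.5 degrees

Final answer: 98.5 degrees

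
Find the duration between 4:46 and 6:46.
From 4:46 to 6:46:
(6 x 60 + 46) - (4 x 60 + 46) = 406 - 286 = 120 minutes
= 2 hours

Final answer: 2 hours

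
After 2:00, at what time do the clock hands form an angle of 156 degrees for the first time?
At t minutes past 2:00, the hour hand is at 30 x 2 + 0.5t degrees and the minute hand is at 6t degrees.
The smaller angle between them is 156 degrees when |30H - 5.5t| = 156 or |30H - 5.5t| = 204.
With H = 2, solve 30 x 2 - 5.5t = +/- target for each target:
  t = (30 x 2 - 156) / 5.5 = -17.45 (outside (0, 60))
  t = (30 x 2 + 156) / 5.5 = 39.27
  t = (30 x 2 - 204) / 5.5 = -26.18 (outside (0, 60))
  t = (30 x 2 + 204) / 5.5 = 48
Valid solutions in (0, 60): {39.27, 48} minutes.
The first occurrence is t = 39.27 minutes.
The hands form a 156-degree angle at 39.27 minutes past 2:00.

Final answer: 39.27 minutes past 2:00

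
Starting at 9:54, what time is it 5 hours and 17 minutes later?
Starting time: 9:54
Adding 17 minutes to 54 minutes: 54 + 17 = 71 minutes = 1 hour and 11 minutes
Adding 5 hours: 9 + 5 + 1 (carry) = 15 - 12 = 3
Final time: 3:11

Final answer: 3:11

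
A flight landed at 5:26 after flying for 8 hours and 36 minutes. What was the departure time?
Starting time: 5:26 = 326 total minutes past 12:00
Subtracting: 8 hours and 36 minutes = 516 minutes
326 - 516 = -190 (negative, add 12 hours = 720) = 530 minutes
= 8 hours and 50 minutes past 12:00 = 8:50

Final answer: 8:50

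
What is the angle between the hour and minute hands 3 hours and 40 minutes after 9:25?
First find the time 3 hours and 40 minutes after 9:25.
Total minutes: 9 x 60 + 25 + 3 x 60 + 40 = 785.
785 mod 720 = 65 minutes = 1:05.
Now compute the angle at 1:05:
Hour hand: 1 x 30 + 5 x 0.5 = 32.5 degrees
Minute hand: 5 x 6 = 30 degrees
Difference: |32.5 - 30| = 2.5 degrees
The angle is 2.5 degrees

Final answer: 2.5 degrees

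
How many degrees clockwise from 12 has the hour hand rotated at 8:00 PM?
The hour hand moves 30 degrees per hour and 0.5 degrees per minute.
At 8:00: (8) x 30 + 0 x 0.5 = 240 + 0 = 240 degrees

Final answer: 240 degrees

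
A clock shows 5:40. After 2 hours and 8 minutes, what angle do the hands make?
First find the time 2 hours and 8 minutes after 5:40.
Total minutes: 5 x 60 + 40 + 2 x 60 + 8 = 468.
468 mod 720 = 468 minutes = 7:48.
Now compute the angle at 7:48:
Hour hand: 7 x 30 + 48 x 0.5 = 234 degrees
Minute hand: 48 x 6 = 288 degrees
Difference: |234 - 288| = 54 degrees
The angle is 54 degrees

Final answer: 54 degrees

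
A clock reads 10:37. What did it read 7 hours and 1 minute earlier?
Starting time: 10:37 = 637 total minutes past 12:00
Subtracting: 7 hours and 1 minute = 421 minutes
637 - 421 = 216 minutes
= 3 hours and 36 minutes past 12:00 = 3:36

Final answer: 3:36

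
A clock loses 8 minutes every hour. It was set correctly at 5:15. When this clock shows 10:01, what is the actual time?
For every 60 true minutes, the faulty clock advances 52 minutes, so 1 faulty-clock minute corresponds to 60/52 true minutes.
From 5:15 to 10:01 on the faulty dial is 286 minutes.
True elapsed: 286 x 60/52 = 330 minutes = 5 hours and 30 minutes.
True time: 5:15 + 5 hours and 30 minutes = 10:45.

Final answer: 10:45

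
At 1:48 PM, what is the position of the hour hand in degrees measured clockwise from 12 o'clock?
The hour hand moves 30 degrees per hour and 0.5 degrees per minute.
At 1:48: (1) x 30 + 48 x 0.5 = 30 + 24 = 54 degrees

Final answer: 54 degrees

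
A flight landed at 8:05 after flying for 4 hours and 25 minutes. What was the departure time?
Starting time: 8:05 = 485 total minutes past 12:00
Subtracting: 4 hours and 25 minutes = 265 minutes
485 - 265 = 220 minutes
= 3 hours and 40 minutes past 12:00 = 3:40

Final answer: 3:40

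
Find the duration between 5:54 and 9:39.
From 5:54 to 9:39:
(9 x 60 + 39) - (5 x 60 + 54) = 579 - 354 = 225 minutes
= 3 hours and 45 minutes

Final answer: 3 hours and 45 minutes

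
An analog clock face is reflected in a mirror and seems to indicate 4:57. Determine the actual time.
Reflection across the vertical (12-6) axis maps a hand at angle A degrees to (360 - A) degrees, which sends a reading of T minutes past 12:00 to (720 - T) minutes past 12:00.
Mirror reads 4:57 = 297 minutes past 12:00.
Actual time: (720 - 297) mod 720 = 423 minutes = 7:03.

Final answer: 7:03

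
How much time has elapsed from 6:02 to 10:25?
From 6:02 to 10:25:
(10 x 60 + 25) - (6 x 60 + 2) = 625 - 362 = 263 minutes
= 4 hours and 23 minutes

Final answer: 4 hours and 23 minutes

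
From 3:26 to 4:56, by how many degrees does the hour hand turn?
The hour hand moves 0.5 degrees per minute.
Time elapsed: 4:56 - 3:26 = 90 minutes
Angular displacement: 90 x 0.5 = 45 degrees

Final answer: 45 degrees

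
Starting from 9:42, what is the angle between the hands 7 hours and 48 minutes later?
First find the time 7 hours and 48 minutes after 9:42.
Total minutes: 9 x 60 + 42 + 7 x 60 + 48 = 1050.
1050 mod 720 = 330 minutes = 5:30.
Now compute the angle at 5:30:
Hour hand: 5 x 30 + 30 x 0.5 = 165 degrees
Minute hand: 30 x 6 = 180 degrees
Difference: |165 - 180| = 15 degrees
The angle is 15 degrees

Final answer: 15 degrees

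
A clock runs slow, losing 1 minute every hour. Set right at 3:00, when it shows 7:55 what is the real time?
For every 60 true minutes, the faulty clock advances 59 minutes, so 1 faulty-clock minute corresponds to 60/59 true minutes.
From 3:00 to 7:55 on the faulty dial is 295 minutes.
True elapsed: 295 x 60/59 = 300 minutes = 5 hours.
True time: 3:00 + 5 hours = 8:00.

Final answer: 8:00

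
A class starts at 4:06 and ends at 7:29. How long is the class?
From 4:06 to 7:29:
(7 x 60 + 29) - (4 x 60 + 6) = 449 - 246 = 203 minutes
= 3 hours and 23 minutes

Final answer: 3 hours and 23 minutes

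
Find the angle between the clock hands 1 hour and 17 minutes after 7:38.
First find the time 1 hour and 17 minutes after 7:38.
Total minutes: 7 x 60 + 38 + 1 x 60 + 17 = 535.
535 mod 720 = 535 minutes = 8:55.
Now compute the angle at 8:55:
Hour hand: 8 x 30 + 55 x 0.5 = 267.5 degrees
Minute hand: 55 x 6 = 330 degrees
Difference: |267.5 - 330| = 62.5 degrees
The angle is 62.5 degrees

Final answer: 62.5 degrees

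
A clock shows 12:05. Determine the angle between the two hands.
Hour hand position: 0 x 30 + 5 x 0.5 = 2.5 degrees
Minute hand position: 5 x 6 = 30 degrees
Difference: |2.5 - 30| = 27.5 degrees
The angle between the hands is 27.5 degrees

Final answer: 27.5 degrees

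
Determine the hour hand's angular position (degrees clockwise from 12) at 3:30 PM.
The hour hand moves 30 degrees per hour and 0.5 degrees per minute.
At 3:30: (3) x 30 + 30 x 0.5 = 90 + 15 = 105 degrees

Final answer: 105 degrees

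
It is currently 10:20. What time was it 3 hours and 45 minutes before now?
Starting time: 10:20 = 620 total minutes past 12:00
Subtracting: 3 hours and 45 minutes = 225 minutes
620 - 225 = 395 minutes
= 6 hours and 35 minutes past 12:00 = 6:35

Final answer: 6:35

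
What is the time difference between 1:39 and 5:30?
From 1:39 to 5:30:
(5 x 60 + 30) - (1 x 60 + 39) = 330 - 99 = 231 minutes
= 3 hours and 51 minutes

Final answer: 3 hours and 51 minutes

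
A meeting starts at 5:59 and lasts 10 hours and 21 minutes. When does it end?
Starting time: 5:59
Adding 21 minutes to 59 minutes: 59 + 21 = 80 minutes = 1 hour and 20 minutes
Adding 10 hours: 5 + 10 + 1 (carry) = 16 - 12 = 4
Final time: 4:20

Final answer: 4:20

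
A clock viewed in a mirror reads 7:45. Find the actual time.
Reflection across the vertical (12-6) axis maps a hand at angle A degrees to (360 - A) degrees, which sends a reading of T minutes past 12:00 to (720 - T) minutes past 12:00.
Mirror reads 7:45 = 465 minutes past 12:00.
Actual time: (720 - 465) mod 720 = 255 minutes = 4:15.

Final answer: 4:15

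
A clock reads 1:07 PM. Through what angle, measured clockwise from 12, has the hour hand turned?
The hour hand moves 30 degrees per hour and 0.5 degrees per minute.
At 1:07: (1) x 30 + 7 x 0.5 = 30 + 3.5 = 33.5 degrees

Final answer: 33.5 degrees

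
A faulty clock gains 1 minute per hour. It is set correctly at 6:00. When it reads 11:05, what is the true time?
For every 60 true minutes, the faulty clock advances 61 minutes, so 1 faulty-clock minute corresponds to 60/61 true minutes.
From 6:00 to 11:05 on the faulty dial is 305 minutes.
True elapsed: 305 x 60/61 = 300 minutes = 5 hours.
True time: 6:00 + 5 hours = 11:00.

Final answer: 11:00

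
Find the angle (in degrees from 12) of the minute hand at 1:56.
The minute hand moves 6 degrees per minute.
At 1:56: 56 x 6 = 336 degrees

Final answer: 336 degrees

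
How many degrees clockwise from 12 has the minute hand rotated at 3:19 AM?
The minute hand moves 6 degrees per minute.
At 3:19: 19 x 6 = 114 degrees

Final answer: 114 degrees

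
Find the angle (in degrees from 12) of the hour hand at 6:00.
The hour hand moves 30 degrees per hour and 0.5 degrees per minute.
At 6:00: (6) x 30 + 0 x 0.5 = 180 + 0 = 180 degrees

Final answer: 180 degrees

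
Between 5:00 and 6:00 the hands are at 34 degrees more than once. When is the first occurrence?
At t minutes past 5:00, the hour hand is at 30 x 5 + 0.5t degrees and the minute hand is at 6t degrees.
The smaller angle between them is 34 degrees when |30H - 5.5t| = 34 or |30H - 5.5t| = 326.
With H = 5, solve 30 x 5 - 5.5t = +/- target for each target:
  t = (30 x 5 - 34) / 5.5 = 21.09
  t = (30 x 5 + 34) / 5.5 = 33.45
  t = (30 x 5 - 326) / 5.5 = -32 (outside (0, 60))
  t = (30 x 5 + 326) / 5.5 = 86.55 (outside (0, 60))
Valid solutions in (0, 60): {21.09, 33.45} minutes.
The first occurrence is t = 21.09 minutes.
The hands form a 34-degree angle at 21.09 minutes past 5:00.

Final answer: 21.09 minutes past 5:00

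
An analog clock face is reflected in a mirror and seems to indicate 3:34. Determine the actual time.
Reflection across the vertical (12-6) axis maps a hand at angle A degrees to (360 - A) degrees, which sends a reading of T minutes past 12:00 to (720 - T) minutes past 12:00.
Mirror reads 3:34 = 214 minutes past 12:00.
Actual time: (720 - 214) mod 720 = 506 minutes = 8:26.

Final answer: 8:26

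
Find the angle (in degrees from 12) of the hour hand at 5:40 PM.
The hour hand moves 30 degrees per hour and 0.5 degrees per minute.
At 5:40: (5) x 30 + 40 x 0.5 = 150 + 20 = 170 degrees

Final answer: 170 degrees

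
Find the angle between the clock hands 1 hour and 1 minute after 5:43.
First find the time 1 hour and 1 minute after 5:43.
Total minutes: 5 x 60 + 43 + 1 x 60 + 1 = 404.
404 mod 720 = 404 minutes = 6:44.
Now compute the angle at 6:44:
Hour hand: 6 x 30 + 44 x 0.5 = 202 degrees
Minute hand: 44 x 6 = 264 degrees
Difference: |202 - 264| = 62 degrees
The angle is 62 degrees

Final answer: 62 degrees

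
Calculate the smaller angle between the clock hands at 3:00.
Hour hand position: 3 x 30 + 0 x 0.5 = 90 degrees
Minute hand position: 0 x 6 = 0 degrees
Difference: |90 - 0| = 90 degrees
The angle between the hands is 90 degrees

Final answer: 90 degrees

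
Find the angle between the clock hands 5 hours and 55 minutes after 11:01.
First find the time 5 hours and 55 minutes after 11:01.
Total minutes: 11 x 60 + 1 + 5 x 60 + 55 = 1016.
1016 mod 720 = 296 minutes = 4:56.
Now compute the angle at 4:56:
Hour hand: 4 x 30 + 56 x 0.5 = 148 degrees
Minute hand: 56 x 6 = 336 degrees
Difference: |148 - 336| = 188 degrees
Smaller angle: 360 - 188 = 172 degrees

Final answer: 172 degrees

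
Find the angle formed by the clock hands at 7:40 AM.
Hour hand position: 7 x 30 + 40 x 0.5 = 230 degrees
Minute hand position: 40 x 6 = 240 degrees
Difference: |230 - 240| = 10 degrees
The angle between the hands is 10 degrees

Final answer: 10 degrees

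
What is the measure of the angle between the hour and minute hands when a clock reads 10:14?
Hour hand position: 10 x 30 + 14 x 0.5 = 307 degrees
Minute hand position: 14 x 6 = 84 degrees
Difference: |307 - 84| = 223 degrees
Since 223 > 180, the smaller angle is 360 - 223 = 137 degrees

Final answer: 137 degrees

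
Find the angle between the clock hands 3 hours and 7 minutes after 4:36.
First find the time 3 hours and 7 minutes after 4:36.
Total minutes: 4 x 60 + 36 + 3 x 60 + 7 = 463.
463 mod 720 = 463 minutes = 7:43.
Now compute the angle at 7:43:
Hour hand: 7 x 30 + 43 x 0.5 = 231.5 degrees
Minute hand: 43 x 6 = 258 degrees
Difference: |231.5 - 258| = 26.5 degrees
The angle is 26.5 degrees

Final answer: 26.5 degrees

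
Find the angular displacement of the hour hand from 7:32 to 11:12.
The hour hand moves 0.5 degrees per minute.
Time elapsed: 11:12 - 7:32 = 220 minutes
Angular displacement: 220 x 0.5 = 110 degrees

Final answer: 110 degrees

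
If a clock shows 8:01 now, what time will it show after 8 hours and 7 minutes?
Starting time: 8:01
Adding 7 minutes to 1 minute: 1 + 7 = 8 minutes
Adding 8 hours: 8 + 8 = 16 - 12 = 4
Final time: 4:08

Final answer: 4:08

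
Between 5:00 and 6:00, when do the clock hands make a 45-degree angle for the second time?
At t minutes past 5:00, the hour hand is at 30 x 5 + 0.5t degrees and the minute hand is at 6t degrees.
The smaller angle between them is 45 degrees when |30H - 5.5t| = 45 or |30H - 5.5t| = 315.
With H = 5, solve 30 x 5 - 5.5t = +/- target for each target:
  t = (30 x 5 - 45) / 5.5 = 19.09
  t = (30 x 5 + 45) / 5.5 = 35.45
  t = (30 x 5 - 315) / 5.5 = -30 (outside (0, 60))
  t = (30 x 5 + 315) / 5.5 = 84.55 (outside (0, 60))
Valid solutions in (0, 60): {19.09, 35.45} minutes.
The second occurrence is t = 35.45 minutes.
The hands form a 45-degree angle at 35.45 minutes past 5:00.

Final answer: 35.45 minutes past 5:00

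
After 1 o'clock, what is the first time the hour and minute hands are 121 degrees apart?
At t minutes past 1:00, the hour hand is at 30 x 1 + 0.5t degrees and the minute hand is at 6t degrees.
The smaller angle between them is 121 degrees when |30H - 5.5t| = 121 or |30H - 5.5t| = 239.
With H = 1, solve 30 x 1 - 5.5t = +/- target for each target:
  t = (30 x 1 - 121) / 5.5 = -16.55 (outside (0, 60))
  t = (30 x 1 + 121) / 5.5 = 27.45
  t = (30 x 1 - 239) / 5.5 = -38 (outside (0, 60))
  t = (30 x 1 + 239) / 5.5 = 48.91
Valid solutions in (0, 60): {27.45, 48.91} minutes.
The first occurrence is t = 27.45 minutes.
The hands form a 121-degree angle at 27.45 minutes past 1:00.

Final answer: 27.45 minutes past 1:00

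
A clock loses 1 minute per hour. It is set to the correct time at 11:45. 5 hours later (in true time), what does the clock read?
For every 60 true minutes, the faulty clock advances 60 - 1 = 59 minutes.
True elapsed: 5 hours = 300 minutes.
Faulty clock advances: 300 x 59/60 = 295 minutes (drift: 5 minutes behind).
Shown time: 11:45 + 295 minutes = 4:40.

Final answer: 4:40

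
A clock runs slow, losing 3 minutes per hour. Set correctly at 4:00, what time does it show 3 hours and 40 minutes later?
For every 60 true minutes, the faulty clock advances 60 - 3 = 57 minutes.
True elapsed: 3 hours and 40 minutes = 220 minutes.
Faulty clock advances: 220 x 57/60 = 209 minutes (drift: 11 minutes behind).
Shown time: 4:00 + 209 minutes = 7:29.

Final answer: 7:29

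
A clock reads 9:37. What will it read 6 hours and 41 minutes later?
Starting time: 9:37
Adding 41 minutes to 37 minutes: 37 + 41 = 78 minutes = 1 hour and 18 minutes
Adding 6 hours: 9 + 6 + 1 (carry) = 16 - 12 = 4
Final time: 4:18

Final answer: 4:18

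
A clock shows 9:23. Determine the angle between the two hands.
Hour hand position: 9 x 30 + 23 x 0.5 = 281.5 degrees
Minute hand position: 23 x 6 = 138 degrees
Difference: |281.5 - 138| = 143.5 degrees
The angle between the hands is 143.5 degrees

Final answer: 143.5 degrees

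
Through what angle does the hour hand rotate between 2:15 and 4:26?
The hour hand moves 0.5 degrees per minute.
Time elapsed: 4:26 - 2:15 = 131 minutes
Angular displacement: 131 x 0.5 = 65.5 degrees

Final answer: 65.5 degrees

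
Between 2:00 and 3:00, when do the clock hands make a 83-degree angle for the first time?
At t minutes past 2:00, the hour hand is at 30 x 2 + 0.5t degrees and the minute hand is at 6t degrees.
The smaller angle between them is 83 degrees when |30H - 5.5t| = 83 or |30H - 5.5t| = 277.
With H = 2, solve 30 x 2 - 5.5t = +/- target for each target:
  t = (30 x 2 - 83) / 5.5 = -4.18 (outside (0, 60))
  t = (30 x 2 + 83) / 5.5 = 26
  t = (30 x 2 - 277) / 5.5 = -39.45 (outside (0, 60))
  t = (30 x 2 + 277) / 5.5 = 61.27 (outside (0, 60))
Valid solutions in (0, 60): {26} minutes.
The first occurrence is t = 26 minutes.
The hands form a 83-degree angle at 26 minutes past 2:00.

Final answer: 26 minutes past 2:00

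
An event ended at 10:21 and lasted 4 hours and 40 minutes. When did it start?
Starting time: 10:21 = 621 total minutes past 12:00
Subtracting: 4 hours and 40 minutes = 280 minutes
621 - 280 = 341 minutes
= 5 hours and 41 minutes past 12:00 = 5:41

Final answer: 5:41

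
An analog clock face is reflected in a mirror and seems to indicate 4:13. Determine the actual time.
Reflection across the vertical (12-6) axis maps a hand at angle A degrees to (360 - A) degrees, which sends a reading of T minutes past 12:00 to (720 - T) minutes past 12:00.
Mirror reads 4:13 = 253 minutes past 12:00.
Actual time: (720 - 253) mod 720 = 467 minutes = 7:47.

Final answer: 7:47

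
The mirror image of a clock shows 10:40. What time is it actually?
Reflection across the vertical (12-6) axis maps a hand at angle A degrees to (360 - A) degrees, which sends a reading of T minutes past 12:00 to (720 - T) minutes past 12:00.
Mirror reads 10:40 = 640 minutes past 12:00.
Actual time: (720 - 640) mod 720 = 80 minutes = 1:20.

Final answer: 1:20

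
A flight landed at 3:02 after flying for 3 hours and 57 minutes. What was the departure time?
Starting time: 3:02 = 182 total minutes past 12:00
Subtracting: 3 hours and 57 minutes = 237 minutes
182 - 237 = -55 (negative, add 12 hours = 720) = 665 minutes
= 11 hours and 5 minutes past 12:00 = 11:05

Final answer: 11:05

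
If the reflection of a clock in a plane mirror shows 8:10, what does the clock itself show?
Reflection across the vertical (12-6) axis maps a hand at angle A degrees to (360 - A) degrees, which sends a reading of T minutes past 12:00 to (720 - T) minutes past 12:00.
Mirror reads 8:10 = 490 minutes past 12:00.
Actual time: (720 - 490) mod 720 = 230 minutes = 3:50.

Final answer: 3:50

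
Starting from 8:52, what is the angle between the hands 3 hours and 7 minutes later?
First find the time 3 hours and 7 minutes after 8:52.
Total minutes: 8 x 60 + 52 + 3 x 60 + 7 = 719.
719 mod 720 = 719 minutes = 11:59.
Now compute the angle at 11:59:
Hour hand: 11 x 30 + 59 x 0.5 = 359.5 degrees
Minute hand: 59 x 6 = 354 degrees
Difference: |359.5 - 354| = 5.5 degrees
The angle is 5.5 degrees

Final answer: 5.5 degrees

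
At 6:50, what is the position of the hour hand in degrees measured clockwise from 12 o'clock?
The hour hand moves 30 degrees per hour and 0.5 degrees per minute.
At 6:50: (6) x 30 + 50 x 0.5 = 180 + 25 = 205 degrees

Final answer: 205 degrees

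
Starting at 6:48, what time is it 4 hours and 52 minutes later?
Starting time: 6:48
Adding 52 minutes to 48 minutes: 48 + 52 = 100 minutes = 1 hour and 40 minutes
Adding 4 hours: 6 + 4 + 1 (carry) = 11
Final time: 11:40

Final answer: 11:40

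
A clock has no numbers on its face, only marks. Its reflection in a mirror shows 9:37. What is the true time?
Reflection across the vertical (12-6) axis maps a hand at angle A degrees to (360 - A) degrees, which sends a reading of T minutes past 12:00 to (720 - T) minutes past 12:00.
Mirror reads 9:37 = 577 minutes past 12:00.
Actual time: (720 - 577) mod 720 = 143 minutes = 2:23.

Final answer: 2:23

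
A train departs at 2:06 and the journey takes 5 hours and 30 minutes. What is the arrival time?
Starting time: 2:06
Adding 30 minutes to 6 minutes: 6 + 30 = 36 minutes
Adding 5 hours: 2 + 5 = 7
Final time: 7:36

Final answer: 7:36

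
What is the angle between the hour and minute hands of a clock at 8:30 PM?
Hour hand position: 8 x 30 + 30 x 0.5 = 255 degrees
Minute hand position: 30 x 6 = 180 degrees
Difference: |255 - 180| = 75 degrees
The angle between the hands is 75 degrees

Final answer: 75 degrees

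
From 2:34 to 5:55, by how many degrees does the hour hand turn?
The hour hand moves 0.5 degrees per minute.
Time elapsed: 5:55 - 2:34 = 201 minutes
Angular displacement: 201 x 0.5 = 100.5 degrees

Final answer: 100.5 degrees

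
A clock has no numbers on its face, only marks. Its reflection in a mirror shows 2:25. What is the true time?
Reflection across the vertical (12-6) axis maps a hand at angle A degrees to (360 - A) degrees, which sends a reading of T minutes past 12:00 to (720 - T) minutes past 12:00.
Mirror reads 2:25 = 145 minutes past 12:00.
Actual time: (720 - 145) mod 720 = 575 minutes = 9:35.

Final answer: 9:35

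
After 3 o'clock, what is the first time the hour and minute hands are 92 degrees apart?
At t minutes past 3:00, the hour hand is at 30 x 3 + 0.5t degrees and the minute hand is at 6t degrees.
The smaller angle between them is 92 degrees when |30H - 5.5t| = 92 or |30H - 5.5t| = 268.
With H = 3, solve 30 x 3 - 5.5t = +/- target for each target:
  t = (30 x 3 - 92) / 5.5 = -0.36 (outside (0, 60))
  t = (30 x 3 + 92) / 5.5 = 33.09
  t = (30 x 3 - 268) / 5.5 = -32.36 (outside (0, 60))
  t = (30 x 3 + 268) / 5.5 = 65.09 (outside (0, 60))
Valid solutions in (0, 60): {33.09} minutes.
The first occurrence is t = 33.09 minutes.
The hands form a 92-degree angle at 33.09 minutes past 3:00.

Final answer: 33.09 minutes past 3:00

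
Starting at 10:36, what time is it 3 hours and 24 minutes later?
Starting time: 10:36
Adding 24 minutes to 36 minutes: 36 + 24 = 60 minutes = 1 hour
Adding 3 hours: 10 + 3 + 1 (carry) = 14 - 12 = 2
Final time: 2:00

Final answer: 2:00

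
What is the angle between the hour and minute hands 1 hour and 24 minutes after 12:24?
First find the time 1 hour and 24 minutes after 12:24.
Total minutes: 12 x 60 + 24 + 1 x 60 + 24 = 828.
828 mod 720 = 108 minutes = 1:48.
Now compute the angle at 1:48:
Hour hand: 1 x 30 + 48 x 0.5 = 54 degrees
Minute hand: 48 x 6 = 288 degrees
Difference: |54 - 288| = 234 degrees
Smaller angle: 360 - 234 = 126 degrees

Final answer: 126 degrees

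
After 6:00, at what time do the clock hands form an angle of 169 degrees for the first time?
At t minutes past 6:00, the hour hand is at 30 x 6 + 0.5t degrees and the minute hand is at 6t degrees.
The smaller angle between them is 169 degrees when |30H - 5.5t| = 169 or |30H - 5.5t| = 191.
With H = 6, solve 30 x 6 - 5.5t = +/- target for each target:
  t = (30 x 6 - 169) / 5.5 = 2
  t = (30 x 6 + 169) / 5.5 = 63.45 (outside (0, 60))
  t = (30 x 6 - 191) / 5.5 = -2 (outside (0, 60))
  t = (30 x 6 + 191) / 5.5 = 67.45 (outside (0, 60))
Valid solutions in (0, 60): {2} minutes.
The first occurrence is t = 2 minutes.
The hands form a 169-degree angle at 2 minutes past 6:00.

Final answer: 2 minutes past 6:00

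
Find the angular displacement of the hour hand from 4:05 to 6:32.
The hour hand moves 0.5 degrees per minute.
Time elapsed: 6:32 - 4:05 = 147 minutes
Angular displacement: 147 x 0.5 = 73.5 degrees

Final answer: 73.5 degrees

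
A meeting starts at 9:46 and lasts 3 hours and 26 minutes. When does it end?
Starting time: 9:46
Adding 26 minutes to 46 minutes: 46 + 26 = 72 minutes = 1 hour and 12 minutes
Adding 3 hours: 9 + 3 + 1 (carry) = 13 - 12 = 1
Final time: 1:12

Final answer: 1:12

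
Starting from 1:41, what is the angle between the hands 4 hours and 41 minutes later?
First find the time 4 hours and 41 minutes after 1:41.
Total minutes: 1 x 60 + 41 + 4 x 60 + 41 = 382.
382 mod 720 = 382 minutes = 6:22.
Now compute the angle at 6:22:
Hour hand: 6 x 30 + 22 x 0.5 = 191 degrees
Minute hand: 22 x 6 = 132 degrees
Difference: |191 - 132| = 59 degrees
The angle is 59 degrees

Final answer: 59 degrees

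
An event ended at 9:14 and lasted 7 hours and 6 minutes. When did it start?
Starting time: 9:14 = 554 total minutes past 12:00
Subtracting: 7 hours and 6 minutes = 426 minutes
554 - 426 = 128 minutes
= 2 hours and 8 minutes past 12:00 = 2:08

Final answer: 2:08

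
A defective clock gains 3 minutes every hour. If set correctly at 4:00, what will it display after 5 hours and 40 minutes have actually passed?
For every 60 true minutes, the faulty clock advances 60 + 3 = 63 minutes.
True elapsed: 5 hours and 40 minutes = 340 minutes.
Faulty clock advances: 340 x 63/60 = 357 minutes (drift: 17 minutes ahead).
Shown time: 4:00 + 357 minutes = 9:57.

Final answer: 9:57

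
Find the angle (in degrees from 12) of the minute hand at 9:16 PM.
The minute hand moves 6 degrees per minute.
At 9:16: 16 x 6 = 96 degrees

Final answer: 96 degrees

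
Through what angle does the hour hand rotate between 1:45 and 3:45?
The hour hand moves 0.5 degrees per minute.
Time elapsed: 3:45 - 1:45 = 120 minutes
Angular displacement: 120 x 0.5 = 60 degrees

Final answer: 60 degrees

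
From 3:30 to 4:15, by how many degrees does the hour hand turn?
The hour hand moves 0.5 degrees per minute.
Time elapsed: 4:15 - 3:30 = 45 minutes
Angular displacement: 45 x 0.5 = 22.5 degrees

Final answer: 22.5 degrees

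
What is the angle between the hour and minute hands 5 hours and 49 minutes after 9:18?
First find the time 5 hours and 49 minutes after 9:18.
Total minutes: 9 x 60 + 18 + 5 x 60 + 49 = 907.
907 mod 720 = 187 minutes = 3:07.
Now compute the angle at 3:07:
Hour hand: 3 x 30 + 7 x 0.5 = 93.5 degrees
Minute hand: 7 x 6 = 42 degrees
Difference: |93.5 - 42| = 51.5 degrees
The angle is 51.5 degrees

Final answer: 51.5 degrees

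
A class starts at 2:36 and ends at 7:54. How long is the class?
From 2:36 to 7:54:
(7 x 60 + 54) - (2 x 60 + 36) = 474 - 156 = 318 minutes
= 5 hours and 18 minutes

Final answer: 5 hours and 18 minutes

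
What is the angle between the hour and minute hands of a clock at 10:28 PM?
Hour hand position: 10 x 30 + 28 x 0.5 = 314 degrees
Minute hand position: 28 x 6 = 168 degrees
Difference: |314 - 168| = 146 degrees
The angle between the hands is 146 degrees

Final answer: 146 degrees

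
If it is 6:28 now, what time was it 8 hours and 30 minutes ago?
Starting time: 6:28 = 388 total minutes past 12:00
Subtracting: 8 hours and 30 minutes = 510 minutes
388 - 510 = -122 (negative, add 12 hours = 720) = 598 minutes
= 9 hours and 58 minutes past 12:00 = 9:58

Final answer: 9:58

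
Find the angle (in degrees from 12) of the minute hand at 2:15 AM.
The minute hand moves 6 degrees per minute.
At 2:15: 15 x 6 = 90 degrees

Final answer: 90 degrees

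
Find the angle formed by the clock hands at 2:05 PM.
Hour hand position: 2 x 30 + 5 x 0.5 = 62.5 degrees
Minute hand position: 5 x 6 = 30 degrees
Difference: |62.5 - 30| = 32.5 degrees
The angle between the hands is 32.5 degrees

Final answer: 32.5 degrees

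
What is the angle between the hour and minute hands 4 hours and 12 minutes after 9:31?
First find the time 4 hours and 12 minutes after 9:31.
Total minutes: 9 x 60 + 31 + 4 x 60 + 12 = 823.
823 mod 720 = 103 minutes = 1:43.
Now compute the angle at 1:43:
Hour hand: 1 x 30 + 43 x 0.5 = 51.5 degrees
Minute hand: 43 x 6 = 258 degrees
Difference: |51.5 - 258| = 206.5 degrees
Smaller angle: 360 - 206.5 = 153.5 degrees

Final answer: 153.5 degrees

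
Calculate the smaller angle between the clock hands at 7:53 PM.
Hour hand position: 7 x 30 + 53 x 0.5 = 236.5 degrees
Minute hand position: 53 x 6 = 318 degrees
Difference: |236.5 - 318| = 81.5 degrees
The angle between the hands is 81.5 degrees

Final answer: 81.5 degrees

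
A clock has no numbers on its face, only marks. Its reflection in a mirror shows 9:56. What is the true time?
Reflection across the vertical (12-6) axis maps a hand at angle A degrees to (360 - A) degrees, which sends a reading of T minutes past 12:00 to (720 - T) minutes past 12:00.
Mirror reads 9:56 = 596 minutes past 12:00.
Actual time: (720 - 596) mod 720 = 124 minutes = 2:04.

Final answer: 2:04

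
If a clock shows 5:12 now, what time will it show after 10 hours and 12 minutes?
Starting time: 5:12
Adding 12 minutes to 12 minutes: 12 + 12 = 24 minutes
Adding 10 hours: 5 + 10 = 15 - 12 = 3
Final time: 3:24

Final answer: 3:24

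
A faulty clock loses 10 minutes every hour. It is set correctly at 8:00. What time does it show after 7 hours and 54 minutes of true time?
For every 60 true minutes, the faulty clock advances 60 - 10 = 50 minutes.
True elapsed: 7 hours and 54 minutes = 474 minutes.
Faulty clock advances: 474 x 50/60 = 395 minutes (drift: 79 minutes behind).
Shown time: 8:00 + 395 minutes = 2:35.

Final answer: 2:35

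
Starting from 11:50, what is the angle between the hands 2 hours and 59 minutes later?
First find the time 2 hours and 59 minutes after 11:50.
Total minutes: 11 x 60 + 50 + 2 x 60 + 59 = 889.
889 mod 720 = 169 minutes = 2:49.
Now compute the angle at 2:49:
Hour hand: 2 x 30 + 49 x 0.5 = 84.5 degrees
Minute hand: 49 x 6 = 294 degrees
Difference: |84.5 - 294| = 209.5 degrees
Smaller angle: 360 - 209.5 = 150.5 degrees

Final answer: 150.5 degrees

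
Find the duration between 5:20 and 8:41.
From 5:20 to 8:41:
(8 x 60 + 41) - (5 x 60 + 20) = 521 - 320 = 201 minutes
= 3 hours and 21 minutes

Final answer: 3 hours and 21 minutes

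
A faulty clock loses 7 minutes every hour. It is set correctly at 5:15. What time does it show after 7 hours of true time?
For every 60 true minutes, the faulty clock advances 60 - 7 = 53 minutes.
True elapsed: 7 hours = 420 minutes.
Faulty clock advances: 420 x 53/60 = 371 minutes (drift: 49 minutes behind).
Shown time: 5:15 + 371 minutes = 11:26.

Final answer: 11:26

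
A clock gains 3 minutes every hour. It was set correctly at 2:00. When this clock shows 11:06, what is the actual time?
For every 60 true minutes, the faulty clock advances 63 minutes, so 1 faulty-clock minute corresponds to 60/63 true minutes.
From 2:00 to 11:06 on the faulty dial is 546 minutes.
True elapsed: 546 x 60/63 = 520 minutes = 8 hours and 40 minutes.
True time: 2:00 + 8 hours and 40 minutes = 10:40.

Final answer: 10:40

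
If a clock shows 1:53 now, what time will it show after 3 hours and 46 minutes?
Starting time: 1:53
Adding 46 minutes to 53 minutes: 53 + 46 = 99 minutes = 1 hour and 39 minutes
Adding 3 hours: 1 + 3 + 1 (carry) = 5
Final time: 5:39

Final answer: 5:39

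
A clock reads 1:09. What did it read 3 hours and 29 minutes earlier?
Starting time: 1:09 = 69 total minutes past 12:00
Subtracting: 3 hours and 29 minutes = 209 minutes
69 - 209 = -140 (negative, add 12 hours = 720) = 580 minutes
= 9 hours and 40 minutes past 12:00 = 9:40

Final answer: 9:40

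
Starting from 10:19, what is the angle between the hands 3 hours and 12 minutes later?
First find the time 3 hours and 12 minutes after 10:19.
Total minutes: 10 x 60 + 19 + 3 x 60 + 12 = 811.
811 mod 720 = 91 minutes = 1:31.
Now compute the angle at 1:31:
Hour hand: 1 x 30 + 31 x 0.5 = 45.5 degrees
Minute hand: 31 x 6 = 186 degrees
Difference: |45.5 - 186| = 140.5 degrees
The angle is 140.5 degrees

Final answer: 140.5 degrees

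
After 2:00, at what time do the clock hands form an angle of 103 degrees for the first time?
At t minutes past 2:00, the hour hand is at 30 x 2 + 0.5t degrees and the minute hand is at 6t degrees.
The smaller angle between them is 103 degrees when |30H - 5.5t| = 103 or |30H - 5.5t| = 257.
With H = 2, solve 30 x 2 - 5.5t = +/- target for each target:
  t = (30 x 2 - 103) / 5.5 = -7.82 (outside (0, 60))
  t = (30 x 2 + 103) / 5.5 = 29.64
  t = (30 x 2 - 257) / 5.5 = -35.82 (outside (0, 60))
  t = (30 x 2 + 257) / 5.5 = 57.64
Valid solutions in (0, 60): {29.64, 57.64} minutes.
The first occurrence is t = 29.64 minutes.
The hands form a 103-degree angle at 29.64 minutes past 2:00.

Final answer: 29.64 minutes past 2:00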